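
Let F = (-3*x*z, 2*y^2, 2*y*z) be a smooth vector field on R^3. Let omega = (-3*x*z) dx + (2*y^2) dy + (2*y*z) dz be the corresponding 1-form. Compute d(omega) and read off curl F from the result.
d(omega) = (2*z) dy ∧ dz + (-3*x) dz ∧ dx + (0) dx ∧ dy; curl F = (2*z, -3*x, 0)

d omega = sum_{i<j} (∂f_j/∂x_i - ∂f_i/∂x_j) dx_i ∧ dx_j. Under the identification (dy ∧ dz, dz ∧ dx, dx ∧ dy) ↔ (e_x, e_y, e_z), the coefficients are exactly the components of curl F. Compute:
  ∂R/∂y - ∂Q/∂z = (2*z) - (0) = 2*z
  ∂P/∂z - ∂R/∂x = (-3*x) - (0) = -3*x
  ∂Q/∂x - ∂P/∂y = (0) - (0) = 0.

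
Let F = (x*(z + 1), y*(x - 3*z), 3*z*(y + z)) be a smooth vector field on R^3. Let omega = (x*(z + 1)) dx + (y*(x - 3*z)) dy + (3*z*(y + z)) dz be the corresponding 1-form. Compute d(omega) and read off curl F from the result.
d(omega) = (3*y + 3*z) dy ∧ dz + (x) dz ∧ dx + (y) dx ∧ dy; curl F = (3*y + 3*z, x, y)

d omega = sum_{i<j} (∂f_j/∂x_i - ∂f_i/∂x_j) dx_i ∧ dx_j. Under the identification (dy ∧ dz, dz ∧ dx, dx ∧ dy) ↔ (e_x, e_y, e_z), the coefficients are exactly the components of curl F. Compute:
  ∂R/∂y - ∂Q/∂z = (3*z) - (-3*y) = 3*y + 3*z
  ∂P/∂z - ∂R/∂x = (x) - (0) = x
  ∂Q/∂x - ∂P/∂y = (y) - (0) = y.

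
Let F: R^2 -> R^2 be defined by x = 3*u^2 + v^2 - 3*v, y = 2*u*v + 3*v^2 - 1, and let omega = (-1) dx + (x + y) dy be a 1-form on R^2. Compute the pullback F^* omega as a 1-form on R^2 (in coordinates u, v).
F^* omega = (6*u^2*v + 4*u*v^2 - 6*u + 8*v^3 - 6*v^2 - 2*v) du + (6*u^3 + 22*u^2*v + 20*u*v^2 - 6*u*v - 2*u + 24*v^3 - 18*v^2 - 8*v + 3) dv

Using F^*(f dg) = (f ∘ F) d(g ∘ F), substitute each coordinate x_i by F_i(u, v) in f_i, and replace dx_i by d F_i = (∂F_i/∂u) du + (∂F_i/∂v) dv.
  For the x component: f_1(F) = -1; d F_1 = (6*u) du + (2*v - 3) dv
  For the y component: f_2(F) = 3*u^2 + 2*u*v + 4*v^2 - 3*v - 1; d F_2 = (2*v) du + (2*u + 6*v) dv
Combining and collecting du, dv coefficients:
  coeff of du: 6*u^2*v + 4*u*v^2 - 6*u + 8*v^3 - 6*v^2 - 2*v
  coeff of dv: 6*u^3 + 22*u^2*v + 20*u*v^2 - 6*u*v - 2*u + 24*v^3 - 18*v^2 - 8*v + 3
F^* omega = (6*u^2*v + 4*u*v^2 - 6*u + 8*v^3 - 6*v^2 - 2*v) du + (6*u^3 + 22*u^2*v + 20*u*v^2 - 6*u*v - 2*u + 24*v^3 - 18*v^2 - 8*v + 3) dv.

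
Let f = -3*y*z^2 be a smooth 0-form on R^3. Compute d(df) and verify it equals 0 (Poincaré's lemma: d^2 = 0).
d(df) = 0

Step 1: df = sum_i (∂f/∂x_i) dx_i = (0) dx + (-3*z^2) dy + (-6*y*z) dz.
Step 2: Apply d again. Using the 1-form formula, the coefficient of dx ∧ dy in d(df) is ∂^2 f/∂x ∂y - ∂^2 f/∂y ∂x = (0) - (0) = 0 (equality of mixed partials for smooth f).
Similarly for dx ∧ dz and dy ∧ dz — all coefficients vanish. So d(df) = 0.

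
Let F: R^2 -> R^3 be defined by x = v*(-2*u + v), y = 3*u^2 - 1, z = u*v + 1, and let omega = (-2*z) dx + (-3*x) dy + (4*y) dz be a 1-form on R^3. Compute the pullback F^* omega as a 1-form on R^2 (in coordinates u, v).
F^* omega = (2*u*v*(24*u - 7*v)) du + (12*u^3 + 4*u^2*v - 4*u*v^2 - 4*v) dv

Using F^*(f dg) = (f ∘ F) d(g ∘ F), substitute each coordinate x_i by F_i(u, v) in f_i, and replace dx_i by d F_i = (∂F_i/∂u) du + (∂F_i/∂v) dv.
  For the x component: f_1(F) = -2*u*v - 2; d F_1 = (-2*v) du + (-2*u + 2*v) dv
  For the y component: f_2(F) = 3*v*(2*u - v); d F_2 = (6*u) du + (0) dv
  For the z component: f_3(F) = 12*u^2 - 4; d F_3 = (v) du + (u) dv
Combining and collecting du, dv coefficients:
  coeff of du: 2*u*v*(24*u - 7*v)
  coeff of dv: 12*u^3 + 4*u^2*v - 4*u*v^2 - 4*v
F^* omega = (2*u*v*(24*u - 7*v)) du + (12*u^3 + 4*u^2*v - 4*u*v^2 - 4*v) dv.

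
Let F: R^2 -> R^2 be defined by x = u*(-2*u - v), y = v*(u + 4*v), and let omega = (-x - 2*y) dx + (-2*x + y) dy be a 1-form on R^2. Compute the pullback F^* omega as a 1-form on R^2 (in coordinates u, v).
F^* omega = (-8*u^3 + 6*u^2*v + 36*u*v^2 + 12*v^3) du + (2*u^3 + 36*u^2*v + 36*u*v^2 + 32*v^3) dv

Using F^*(f dg) = (f ∘ F) d(g ∘ F), substitute each coordinate x_i by F_i(u, v) in f_i, and replace dx_i by d F_i = (∂F_i/∂u) du + (∂F_i/∂v) dv.
  For the x component: f_1(F) = 2*u^2 - u*v - 8*v^2; d F_1 = (-4*u - v) du + (-u) dv
  For the y component: f_2(F) = 4*u^2 + 3*u*v + 4*v^2; d F_2 = (v) du + (u + 8*v) dv
Combining and collecting du, dv coefficients:
  coeff of du: -8*u^3 + 6*u^2*v + 36*u*v^2 + 12*v^3
  coeff of dv: 2*u^3 + 36*u^2*v + 36*u*v^2 + 32*v^3
F^* omega = (-8*u^3 + 6*u^2*v + 36*u*v^2 + 12*v^3) du + (2*u^3 + 36*u^2*v + 36*u*v^2 + 32*v^3) dv.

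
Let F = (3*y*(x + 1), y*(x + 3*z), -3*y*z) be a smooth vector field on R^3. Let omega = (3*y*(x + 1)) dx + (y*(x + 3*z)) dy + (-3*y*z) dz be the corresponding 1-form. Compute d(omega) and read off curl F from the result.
d(omega) = (-3*y - 3*z) dy ∧ dz + (0) dz ∧ dx + (-3*x + y - 3) dx ∧ dy; curl F = (-3*y - 3*z, 0, -3*x + y - 3)

d omega = sum_{i<j} (∂f_j/∂x_i - ∂f_i/∂x_j) dx_i ∧ dx_j. Under the identification (dy ∧ dz, dz ∧ dx, dx ∧ dy) ↔ (e_x, e_y, e_z), the coefficients are exactly the components of curl F. Compute:
  ∂R/∂y - ∂Q/∂z = (-3*z) - (3*y) = -3*y - 3*z
  ∂P/∂z - ∂R/∂x = (0) - (0) = 0
  ∂Q/∂x - ∂P/∂y = (y) - (3*x + 3) = -3*x + y - 3.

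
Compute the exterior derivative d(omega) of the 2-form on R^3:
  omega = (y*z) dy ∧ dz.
d(omega) = 0

For a 2-form omega = sum_{i<j} g_{ij} dx_i ∧ dx_j, the exterior derivative is
  d(omega) = sum_{i<j} d(g_{ij}) ∧ dx_i ∧ dx_j = sum_{i<j, k} (∂g_{ij}/∂x_k) dx_k ∧ dx_i ∧ dx_j.
Expand each term, using dx_k ∧ dx_i ∧ dx_j = sgn(permutation) dx_{(a)} ∧ dx_{(b)} ∧ dx_{(c)} with (a < b < c) sorted:

Collecting like 3-forms: d(omega) = 0.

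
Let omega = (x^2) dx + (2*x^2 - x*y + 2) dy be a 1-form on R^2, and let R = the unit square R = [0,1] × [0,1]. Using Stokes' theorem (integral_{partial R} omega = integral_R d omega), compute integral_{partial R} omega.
integral_(partial R) omega = 3/2

Stokes: integral_partial_R omega = integral_R d omega with d omega = (∂Q/∂x - ∂P/∂y) dx ∧ dy.
  ∂Q/∂x = 4*x - y
  ∂P/∂y = 0
  integrand = ∂Q/∂x - ∂P/∂y = 4*x - y.
Integrating over R: integral_0^1 integral_0^1 (4*x - y) dx dy = 3/2.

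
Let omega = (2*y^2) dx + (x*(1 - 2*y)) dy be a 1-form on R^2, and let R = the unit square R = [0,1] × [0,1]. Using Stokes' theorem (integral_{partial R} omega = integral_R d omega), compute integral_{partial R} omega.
integral_(partial R) omega = -2

Stokes: integral_partial_R omega = integral_R d omega with d omega = (∂Q/∂x - ∂P/∂y) dx ∧ dy.
  ∂Q/∂x = 1 - 2*y
  ∂P/∂y = 4*y
  integrand = ∂Q/∂x - ∂P/∂y = 1 - 6*y.
Integrating over R: integral_0^1 integral_0^1 (1 - 6*y) dx dy = -2.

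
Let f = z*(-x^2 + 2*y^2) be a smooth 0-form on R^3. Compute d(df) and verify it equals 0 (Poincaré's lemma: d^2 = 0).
d(df) = 0

Step 1: df = sum_i (∂f/∂x_i) dx_i = (-2*x*z) dx + (4*y*z) dy + (-x^2 + 2*y^2) dz.
Step 2: Apply d again. Using the 1-form formula, the coefficient of dx ∧ dy in d(df) is ∂^2 f/∂x ∂y - ∂^2 f/∂y ∂x = (0) - (0) = 0 (equality of mixed partials for smooth f).
Similarly for dx ∧ dz and dy ∧ dz — all coefficients vanish. So d(df) = 0.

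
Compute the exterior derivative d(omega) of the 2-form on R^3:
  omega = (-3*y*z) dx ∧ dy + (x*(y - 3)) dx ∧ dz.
d(omega) = (-x - 3*y) dx ∧ dy ∧ dz

For a 2-form omega = sum_{i<j} g_{ij} dx_i ∧ dx_j, the exterior derivative is
  d(omega) = sum_{i<j} d(g_{ij}) ∧ dx_i ∧ dx_j = sum_{i<j, k} (∂g_{ij}/∂x_k) dx_k ∧ dx_i ∧ dx_j.
Expand each term, using dx_k ∧ dx_i ∧ dx_j = sgn(permutation) dx_{(a)} ∧ dx_{(b)} ∧ dx_{(c)} with (a < b < c) sorted:
  d(-3*y*z) includes (∂/∂z)(-3*y*z) dz = (-3*y) dz, which multiplied by dx ∧ dy gives (-3*y) dx ∧ dy ∧ dz
  d(x*(y - 3)) includes (∂/∂y)(x*(y - 3)) dy = (x) dy, which multiplied by dx ∧ dz gives (-x) dx ∧ dy ∧ dz
Collecting like 3-forms: d(omega) = (-x - 3*y) dx ∧ dy ∧ dz.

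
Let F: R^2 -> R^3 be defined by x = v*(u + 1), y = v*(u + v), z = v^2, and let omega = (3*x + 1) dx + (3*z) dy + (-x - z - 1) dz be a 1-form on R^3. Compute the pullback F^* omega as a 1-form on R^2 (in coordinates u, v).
F^* omega = (v*(3*u*v + 3*v^2 + 3*v + 1)) du + (3*u^2*v + u*v^2 + 6*u*v + u + 4*v^3 - 2*v^2 + v + 1) dv

Using F^*(f dg) = (f ∘ F) d(g ∘ F), substitute each coordinate x_i by F_i(u, v) in f_i, and replace dx_i by d F_i = (∂F_i/∂u) du + (∂F_i/∂v) dv.
  For the x component: f_1(F) = 3*u*v + 3*v + 1; d F_1 = (v) du + (u + 1) dv
  For the y component: f_2(F) = 3*v^2; d F_2 = (v) du + (u + 2*v) dv
  For the z component: f_3(F) = -u*v - v^2 - v - 1; d F_3 = (0) du + (2*v) dv
Combining and collecting du, dv coefficients:
  coeff of du: v*(3*u*v + 3*v^2 + 3*v + 1)
  coeff of dv: 3*u^2*v + u*v^2 + 6*u*v + u + 4*v^3 - 2*v^2 + v + 1
F^* omega = (v*(3*u*v + 3*v^2 + 3*v + 1)) du + (3*u^2*v + u*v^2 + 6*u*v + u + 4*v^3 - 2*v^2 + v + 1) dv.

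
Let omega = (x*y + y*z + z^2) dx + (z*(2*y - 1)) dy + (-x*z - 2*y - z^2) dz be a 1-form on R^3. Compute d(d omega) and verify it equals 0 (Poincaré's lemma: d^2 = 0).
d(d omega) = 0

Step 1: d omega = sum_{i<j} (∂f_j/∂x_i - ∂f_i/∂x_j) dx_i ∧ dx_j:
  coeff of dx ∧ dy: -x - z
  coeff of dx ∧ dz: -y - 3*z
  coeff of dy ∧ dz: -2*y - 1
Step 2: Apply d again to each 2-form coefficient. The only possible 3-form in R^3 is dx ∧ dy ∧ dz, with coefficient
  ∂(coeff of dy∧dz)/∂x - ∂(coeff of dx∧dz)/∂y + ∂(coeff of dx∧dy)/∂z
  = ∂/∂x (-2*y - 1) - ∂/∂y (-y - 3*z) + ∂/∂z (-x - z).
Each of these terms simplifies to sums of mixed partials that cancel in pairs. The result is 0 (by equality of mixed partials for smooth functions — Schwarz / Clairaut).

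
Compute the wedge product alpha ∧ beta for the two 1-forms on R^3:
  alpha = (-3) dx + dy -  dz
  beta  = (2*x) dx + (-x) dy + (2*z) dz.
alpha ∧ beta = (x) dx ∧ dy + (2*x - 6*z) dx ∧ dz + (-x + 2*z) dy ∧ dz

Distribute the wedge, using dx_i ∧ dx_j = -dx_j ∧ dx_i and dx_i ∧ dx_i = 0. For each pair (i, j) with i < j, the coefficient of dx_i ∧ dx_j in alpha ∧ beta is (alpha_i * beta_j - alpha_j * beta_i). Collecting: alpha ∧ beta = (x) dx ∧ dy + (2*x - 6*z) dx ∧ dz + (-x + 2*z) dy ∧ dz.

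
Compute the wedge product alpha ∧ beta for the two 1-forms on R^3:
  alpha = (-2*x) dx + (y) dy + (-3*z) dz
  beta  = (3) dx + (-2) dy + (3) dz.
alpha ∧ beta = (4*x - 3*y) dx ∧ dy + (-6*x + 9*z) dx ∧ dz + (3*y - 6*z) dy ∧ dz

Distribute the wedge, using dx_i ∧ dx_j = -dx_j ∧ dx_i and dx_i ∧ dx_i = 0. For each pair (i, j) with i < j, the coefficient of dx_i ∧ dx_j in alpha ∧ beta is (alpha_i * beta_j - alpha_j * beta_i). Collecting: alpha ∧ beta = (4*x - 3*y) dx ∧ dy + (-6*x + 9*z) dx ∧ dz + (3*y - 6*z) dy ∧ dz.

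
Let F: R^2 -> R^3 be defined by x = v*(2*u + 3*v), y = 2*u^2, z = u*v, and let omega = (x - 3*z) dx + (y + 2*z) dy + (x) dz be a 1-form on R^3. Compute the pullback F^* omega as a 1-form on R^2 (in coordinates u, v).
F^* omega = (8*u^3 + 8*u^2*v + 9*v^3) du + (3*v^2*(u + 6*v)) dv

Using F^*(f dg) = (f ∘ F) d(g ∘ F), substitute each coordinate x_i by F_i(u, v) in f_i, and replace dx_i by d F_i = (∂F_i/∂u) du + (∂F_i/∂v) dv.
  For the x component: f_1(F) = v*(-u + 3*v); d F_1 = (2*v) du + (2*u + 6*v) dv
  For the y component: f_2(F) = 2*u*(u + v); d F_2 = (4*u) du + (0) dv
  For the z component: f_3(F) = v*(2*u + 3*v); d F_3 = (v) du + (u) dv
Combining and collecting du, dv coefficients:
  coeff of du: 8*u^3 + 8*u^2*v + 9*v^3
  coeff of dv: 3*v^2*(u + 6*v)
F^* omega = (8*u^3 + 8*u^2*v + 9*v^3) du + (3*v^2*(u + 6*v)) dv.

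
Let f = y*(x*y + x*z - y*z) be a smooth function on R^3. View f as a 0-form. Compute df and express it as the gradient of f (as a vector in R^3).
df = (y*(y + z)) dx + (2*x*y + x*z - 2*y*z) dy + (y*(x - y)) dz; grad f = (y*(y + z), 2*x*y + x*z - 2*y*z, y*(x - y))

For a 0-form f, d f = (∂f/∂x) dx + (∂f/∂y) dy + (∂f/∂z) dz. The components of the vector representation are exactly the entries of grad f in Cartesian coordinates:
  ∂f/∂x = y*(y + z)
  ∂f/∂y = 2*x*y + x*z - 2*y*z
  ∂f/∂z = y*(x - y).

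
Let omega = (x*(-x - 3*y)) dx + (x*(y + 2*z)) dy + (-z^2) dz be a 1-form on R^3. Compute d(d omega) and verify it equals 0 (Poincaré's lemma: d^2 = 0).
d(d omega) = 0

Step 1: d omega = sum_{i<j} (∂f_j/∂x_i - ∂f_i/∂x_j) dx_i ∧ dx_j:
  coeff of dx ∧ dy: 3*x + y + 2*z
  coeff of dx ∧ dz: 0
  coeff of dy ∧ dz: -2*x
Step 2: Apply d again to each 2-form coefficient. The only possible 3-form in R^3 is dx ∧ dy ∧ dz, with coefficient
  ∂(coeff of dy∧dz)/∂x - ∂(coeff of dx∧dz)/∂y + ∂(coeff of dx∧dy)/∂z
  = ∂/∂x (-2*x) - ∂/∂y (0) + ∂/∂z (3*x + y + 2*z).
Each of these terms simplifies to sums of mixed partials that cancel in pairs. The result is 0 (by equality of mixed partials for smooth functions — Schwarz / Clairaut).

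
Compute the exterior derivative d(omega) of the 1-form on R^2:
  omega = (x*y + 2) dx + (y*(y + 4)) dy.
d(omega) = (-x) dx ∧ dy

For a 1-form omega = sum_i f_i dx_i, the exterior derivative is
  d(omega) = sum_{i < j} (∂f_j/∂x_i - ∂f_i/∂x_j) dx_i ∧ dx_j.
  coefficient of dx ∧ dy: ∂f_2/∂x - ∂f_1/∂y = ∂(y*(y + 4))/∂x - ∂(x*y + 2)/∂y = -x
Assembling: d(omega) = (-x) dx ∧ dy.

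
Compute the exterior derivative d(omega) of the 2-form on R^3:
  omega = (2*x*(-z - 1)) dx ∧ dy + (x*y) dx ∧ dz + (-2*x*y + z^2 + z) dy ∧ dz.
d(omega) = (-3*x - 2*y) dx ∧ dy ∧ dz

For a 2-form omega = sum_{i<j} g_{ij} dx_i ∧ dx_j, the exterior derivative is
  d(omega) = sum_{i<j} d(g_{ij}) ∧ dx_i ∧ dx_j = sum_{i<j, k} (∂g_{ij}/∂x_k) dx_k ∧ dx_i ∧ dx_j.
Expand each term, using dx_k ∧ dx_i ∧ dx_j = sgn(permutation) dx_{(a)} ∧ dx_{(b)} ∧ dx_{(c)} with (a < b < c) sorted:
  d(2*x*(-z - 1)) includes (∂/∂z)(2*x*(-z - 1)) dz = (-2*x) dz, which multiplied by dx ∧ dy gives (-2*x) dx ∧ dy ∧ dz
  d(x*y) includes (∂/∂y)(x*y) dy = (x) dy, which multiplied by dx ∧ dz gives (-x) dx ∧ dy ∧ dz
  d(-2*x*y + z^2 + z) includes (∂/∂x)(-2*x*y + z^2 + z) dx = (-2*y) dx, which multiplied by dy ∧ dz gives (-2*y) dx ∧ dy ∧ dz
Collecting like 3-forms: d(omega) = (-3*x - 2*y) dx ∧ dy ∧ dz.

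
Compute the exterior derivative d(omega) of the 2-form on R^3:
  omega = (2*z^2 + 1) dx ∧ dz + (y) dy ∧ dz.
d(omega) = 0

For a 2-form omega = sum_{i<j} g_{ij} dx_i ∧ dx_j, the exterior derivative is
  d(omega) = sum_{i<j} d(g_{ij}) ∧ dx_i ∧ dx_j = sum_{i<j, k} (∂g_{ij}/∂x_k) dx_k ∧ dx_i ∧ dx_j.
Expand each term, using dx_k ∧ dx_i ∧ dx_j = sgn(permutation) dx_{(a)} ∧ dx_{(b)} ∧ dx_{(c)} with (a < b < c) sorted:

Collecting like 3-forms: d(omega) = 0.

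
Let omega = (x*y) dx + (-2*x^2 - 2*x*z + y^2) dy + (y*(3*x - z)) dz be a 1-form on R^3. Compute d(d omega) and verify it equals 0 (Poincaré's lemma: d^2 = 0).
d(d omega) = 0

Step 1: d omega = sum_{i<j} (∂f_j/∂x_i - ∂f_i/∂x_j) dx_i ∧ dx_j:
  coeff of dx ∧ dy: -5*x - 2*z
  coeff of dx ∧ dz: 3*y
  coeff of dy ∧ dz: 5*x - z
Step 2: Apply d again to each 2-form coefficient. The only possible 3-form in R^3 is dx ∧ dy ∧ dz, with coefficient
  ∂(coeff of dy∧dz)/∂x - ∂(coeff of dx∧dz)/∂y + ∂(coeff of dx∧dy)/∂z
  = ∂/∂x (5*x - z) - ∂/∂y (3*y) + ∂/∂z (-5*x - 2*z).
Each of these terms simplifies to sums of mixed partials that cancel in pairs. The result is 0 (by equality of mixed partials for smooth functions — Schwarz / Clairaut).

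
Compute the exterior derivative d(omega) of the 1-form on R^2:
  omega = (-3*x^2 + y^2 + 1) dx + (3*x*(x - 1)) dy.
d(omega) = (6*x - 2*y - 3) dx ∧ dy

For a 1-form omega = sum_i f_i dx_i, the exterior derivative is
  d(omega) = sum_{i < j} (∂f_j/∂x_i - ∂f_i/∂x_j) dx_i ∧ dx_j.
  coefficient of dx ∧ dy: ∂f_2/∂x - ∂f_1/∂y = ∂(3*x*(x - 1))/∂x - ∂(-3*x^2 + y^2 + 1)/∂y = 6*x - 2*y - 3
Assembling: d(omega) = (6*x - 2*y - 3) dx ∧ dy.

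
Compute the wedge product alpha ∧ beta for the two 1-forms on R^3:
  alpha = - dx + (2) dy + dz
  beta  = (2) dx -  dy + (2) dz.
alpha ∧ beta = (-3) dx ∧ dy + (-4) dx ∧ dz + (5) dy ∧ dz

Distribute the wedge, using dx_i ∧ dx_j = -dx_j ∧ dx_i and dx_i ∧ dx_i = 0. For each pair (i, j) with i < j, the coefficient of dx_i ∧ dx_j in alpha ∧ beta is (alpha_i * beta_j - alpha_j * beta_i). Collecting: alpha ∧ beta = (-3) dx ∧ dy + (-4) dx ∧ dz + (5) dy ∧ dz.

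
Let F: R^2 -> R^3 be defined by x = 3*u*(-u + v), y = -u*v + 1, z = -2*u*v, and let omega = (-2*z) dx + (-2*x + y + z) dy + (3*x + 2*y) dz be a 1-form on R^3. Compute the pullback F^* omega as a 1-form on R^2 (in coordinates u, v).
F^* omega = (v*(-12*u^2 + 7*u*v - 5)) du + (u*(12*u^2 + 7*u*v - 5)) dv

Using F^*(f dg) = (f ∘ F) d(g ∘ F), substitute each coordinate x_i by F_i(u, v) in f_i, and replace dx_i by d F_i = (∂F_i/∂u) du + (∂F_i/∂v) dv.
  For the x component: f_1(F) = 4*u*v; d F_1 = (-6*u + 3*v) du + (3*u) dv
  For the y component: f_2(F) = 6*u^2 - 9*u*v + 1; d F_2 = (-v) du + (-u) dv
  For the z component: f_3(F) = -9*u^2 + 7*u*v + 2; d F_3 = (-2*v) du + (-2*u) dv
Combining and collecting du, dv coefficients:
  coeff of du: v*(-12*u^2 + 7*u*v - 5)
  coeff of dv: u*(12*u^2 + 7*u*v - 5)
F^* omega = (v*(-12*u^2 + 7*u*v - 5)) du + (u*(12*u^2 + 7*u*v - 5)) dv.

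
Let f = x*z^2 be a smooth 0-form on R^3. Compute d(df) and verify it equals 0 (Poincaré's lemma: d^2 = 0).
d(df) = 0

Step 1: df = sum_i (∂f/∂x_i) dx_i = (z^2) dx + (0) dy + (2*x*z) dz.
Step 2: Apply d again. Using the 1-form formula, the coefficient of dx ∧ dy in d(df) is ∂^2 f/∂x ∂y - ∂^2 f/∂y ∂x = (0) - (0) = 0 (equality of mixed partials for smooth f).
Similarly for dx ∧ dz and dy ∧ dz — all coefficients vanish. So d(df) = 0.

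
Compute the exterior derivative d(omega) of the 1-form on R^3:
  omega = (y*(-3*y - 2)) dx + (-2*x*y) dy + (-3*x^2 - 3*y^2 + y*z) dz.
d(omega) = (4*y + 2) dx ∧ dy + (-6*x) dx ∧ dz + (-6*y + z) dy ∧ dz

For a 1-form omega = sum_i f_i dx_i, the exterior derivative is
  d(omega) = sum_{i < j} (∂f_j/∂x_i - ∂f_i/∂x_j) dx_i ∧ dx_j.
  coefficient of dx ∧ dy: ∂f_2/∂x - ∂f_1/∂y = ∂(-2*x*y)/∂x - ∂(y*(-3*y - 2))/∂y = 4*y + 2
  coefficient of dx ∧ dz: ∂f_3/∂x - ∂f_1/∂z = ∂(-3*x^2 - 3*y^2 + y*z)/∂x - ∂(y*(-3*y - 2))/∂z = -6*x
  coefficient of dy ∧ dz: ∂f_3/∂y - ∂f_2/∂z = ∂(-3*x^2 - 3*y^2 + y*z)/∂y - ∂(-2*x*y)/∂z = -6*y + z
Assembling: d(omega) = (4*y + 2) dx ∧ dy + (-6*x) dx ∧ dz + (-6*y + z) dy ∧ dz.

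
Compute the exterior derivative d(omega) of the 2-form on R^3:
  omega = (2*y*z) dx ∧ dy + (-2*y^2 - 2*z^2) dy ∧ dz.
d(omega) = (2*y) dx ∧ dy ∧ dz

For a 2-form omega = sum_{i<j} g_{ij} dx_i ∧ dx_j, the exterior derivative is
  d(omega) = sum_{i<j} d(g_{ij}) ∧ dx_i ∧ dx_j = sum_{i<j, k} (∂g_{ij}/∂x_k) dx_k ∧ dx_i ∧ dx_j.
Expand each term, using dx_k ∧ dx_i ∧ dx_j = sgn(permutation) dx_{(a)} ∧ dx_{(b)} ∧ dx_{(c)} with (a < b < c) sorted:
  d(2*y*z) includes (∂/∂z)(2*y*z) dz = (2*y) dz, which multiplied by dx ∧ dy gives (2*y) dx ∧ dy ∧ dz
Collecting like 3-forms: d(omega) = (2*y) dx ∧ dy ∧ dz.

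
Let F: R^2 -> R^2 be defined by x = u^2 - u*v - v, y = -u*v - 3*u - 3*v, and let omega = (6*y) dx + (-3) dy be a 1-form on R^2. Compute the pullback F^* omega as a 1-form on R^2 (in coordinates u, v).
F^* omega = (-12*u^2*v - 36*u^2 + 6*u*v^2 - 18*u*v + 18*v^2 + 3*v + 9) du + (6*u^2*v + 18*u^2 + 24*u*v + 21*u + 18*v + 9) dv

Using F^*(f dg) = (f ∘ F) d(g ∘ F), substitute each coordinate x_i by F_i(u, v) in f_i, and replace dx_i by d F_i = (∂F_i/∂u) du + (∂F_i/∂v) dv.
  For the x component: f_1(F) = -6*u*v - 18*u - 18*v; d F_1 = (2*u - v) du + (-u - 1) dv
  For the y component: f_2(F) = -3; d F_2 = (-v - 3) du + (-u - 3) dv
Combining and collecting du, dv coefficients:
  coeff of du: -12*u^2*v - 36*u^2 + 6*u*v^2 - 18*u*v + 18*v^2 + 3*v + 9
  coeff of dv: 6*u^2*v + 18*u^2 + 24*u*v + 21*u + 18*v + 9
F^* omega = (-12*u^2*v - 36*u^2 + 6*u*v^2 - 18*u*v + 18*v^2 + 3*v + 9) du + (6*u^2*v + 18*u^2 + 24*u*v + 21*u + 18*v + 9) dv.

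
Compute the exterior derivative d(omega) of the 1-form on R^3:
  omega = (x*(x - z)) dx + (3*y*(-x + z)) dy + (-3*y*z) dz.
d(omega) = (-3*y) dx ∧ dy + (x) dx ∧ dz + (-3*y - 3*z) dy ∧ dz

For a 1-form omega = sum_i f_i dx_i, the exterior derivative is
  d(omega) = sum_{i < j} (∂f_j/∂x_i - ∂f_i/∂x_j) dx_i ∧ dx_j.
  coefficient of dx ∧ dy: ∂f_2/∂x - ∂f_1/∂y = ∂(3*y*(-x + z))/∂x - ∂(x*(x - z))/∂y = -3*y
  coefficient of dx ∧ dz: ∂f_3/∂x - ∂f_1/∂z = ∂(-3*y*z)/∂x - ∂(x*(x - z))/∂z = x
  coefficient of dy ∧ dz: ∂f_3/∂y - ∂f_2/∂z = ∂(-3*y*z)/∂y - ∂(3*y*(-x + z))/∂z = -3*y - 3*z
Assembling: d(omega) = (-3*y) dx ∧ dy + (x) dx ∧ dz + (-3*y - 3*z) dy ∧ dz.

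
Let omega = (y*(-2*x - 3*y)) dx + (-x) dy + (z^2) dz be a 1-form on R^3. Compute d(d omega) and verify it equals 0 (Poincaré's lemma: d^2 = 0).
d(d omega) = 0

Step 1: d omega = sum_{i<j} (∂f_j/∂x_i - ∂f_i/∂x_j) dx_i ∧ dx_j:
  coeff of dx ∧ dy: 2*x + 6*y - 1
  coeff of dx ∧ dz: 0
  coeff of dy ∧ dz: 0
Step 2: Apply d again to each 2-form coefficient. The only possible 3-form in R^3 is dx ∧ dy ∧ dz, with coefficient
  ∂(coeff of dy∧dz)/∂x - ∂(coeff of dx∧dz)/∂y + ∂(coeff of dx∧dy)/∂z
  = ∂/∂x (0) - ∂/∂y (0) + ∂/∂z (2*x + 6*y - 1).
Each of these terms simplifies to sums of mixed partials that cancel in pairs. The result is 0 (by equality of mixed partials for smooth functions — Schwarz / Clairaut).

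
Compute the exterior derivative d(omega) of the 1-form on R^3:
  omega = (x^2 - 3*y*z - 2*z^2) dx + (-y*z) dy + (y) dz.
d(omega) = (3*z) dx ∧ dy + (3*y + 4*z) dx ∧ dz + (y + 1) dy ∧ dz

For a 1-form omega = sum_i f_i dx_i, the exterior derivative is
  d(omega) = sum_{i < j} (∂f_j/∂x_i - ∂f_i/∂x_j) dx_i ∧ dx_j.
  coefficient of dx ∧ dy: ∂f_2/∂x - ∂f_1/∂y = ∂(-y*z)/∂x - ∂(x^2 - 3*y*z - 2*z^2)/∂y = 3*z
  coefficient of dx ∧ dz: ∂f_3/∂x - ∂f_1/∂z = ∂(y)/∂x - ∂(x^2 - 3*y*z - 2*z^2)/∂z = 3*y + 4*z
  coefficient of dy ∧ dz: ∂f_3/∂y - ∂f_2/∂z = ∂(y)/∂y - ∂(-y*z)/∂z = y + 1
Assembling: d(omega) = (3*z) dx ∧ dy + (3*y + 4*z) dx ∧ dz + (y + 1) dy ∧ dz.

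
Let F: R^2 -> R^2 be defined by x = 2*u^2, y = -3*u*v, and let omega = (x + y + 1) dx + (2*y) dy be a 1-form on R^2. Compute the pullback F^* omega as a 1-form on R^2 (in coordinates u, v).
F^* omega = (2*u*(4*u^2 - 6*u*v + 9*v^2 + 2)) du + (18*u^2*v) dv

Using F^*(f dg) = (f ∘ F) d(g ∘ F), substitute each coordinate x_i by F_i(u, v) in f_i, and replace dx_i by d F_i = (∂F_i/∂u) du + (∂F_i/∂v) dv.
  For the x component: f_1(F) = 2*u^2 - 3*u*v + 1; d F_1 = (4*u) du + (0) dv
  For the y component: f_2(F) = -6*u*v; d F_2 = (-3*v) du + (-3*u) dv
Combining and collecting du, dv coefficients:
  coeff of du: 2*u*(4*u^2 - 6*u*v + 9*v^2 + 2)
  coeff of dv: 18*u^2*v
F^* omega = (2*u*(4*u^2 - 6*u*v + 9*v^2 + 2)) du + (18*u^2*v) dv.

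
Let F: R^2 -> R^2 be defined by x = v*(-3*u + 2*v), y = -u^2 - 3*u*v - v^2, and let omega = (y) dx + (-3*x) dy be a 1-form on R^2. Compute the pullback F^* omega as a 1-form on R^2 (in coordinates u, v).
F^* omega = (3*v*(-5*u^2 - 2*u*v + 7*v^2)) du + (3*u^3 - 22*u^2*v - 9*u*v^2 + 8*v^3) dv

Using F^*(f dg) = (f ∘ F) d(g ∘ F), substitute each coordinate x_i by F_i(u, v) in f_i, and replace dx_i by d F_i = (∂F_i/∂u) du + (∂F_i/∂v) dv.
  For the x component: f_1(F) = -u^2 - 3*u*v - v^2; d F_1 = (-3*v) du + (-3*u + 4*v) dv
  For the y component: f_2(F) = 3*v*(3*u - 2*v); d F_2 = (-2*u - 3*v) du + (-3*u - 2*v) dv
Combining and collecting du, dv coefficients:
  coeff of du: 3*v*(-5*u^2 - 2*u*v + 7*v^2)
  coeff of dv: 3*u^3 - 22*u^2*v - 9*u*v^2 + 8*v^3
F^* omega = (3*v*(-5*u^2 - 2*u*v + 7*v^2)) du + (3*u^3 - 22*u^2*v - 9*u*v^2 + 8*v^3) dv.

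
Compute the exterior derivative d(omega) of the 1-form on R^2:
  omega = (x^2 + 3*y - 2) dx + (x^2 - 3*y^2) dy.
d(omega) = (2*x - 3) dx ∧ dy

For a 1-form omega = sum_i f_i dx_i, the exterior derivative is
  d(omega) = sum_{i < j} (∂f_j/∂x_i - ∂f_i/∂x_j) dx_i ∧ dx_j.
  coefficient of dx ∧ dy: ∂f_2/∂x - ∂f_1/∂y = ∂(x^2 - 3*y^2)/∂x - ∂(x^2 + 3*y - 2)/∂y = 2*x - 3
Assembling: d(omega) = (2*x - 3) dx ∧ dy.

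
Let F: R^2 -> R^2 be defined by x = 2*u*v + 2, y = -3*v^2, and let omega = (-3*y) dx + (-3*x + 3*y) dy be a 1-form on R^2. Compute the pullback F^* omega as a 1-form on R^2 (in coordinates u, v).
F^* omega = (18*v^3) du + (18*v*(3*u*v + 3*v^2 + 2)) dv

Using F^*(f dg) = (f ∘ F) d(g ∘ F), substitute each coordinate x_i by F_i(u, v) in f_i, and replace dx_i by d F_i = (∂F_i/∂u) du + (∂F_i/∂v) dv.
  For the x component: f_1(F) = 9*v^2; d F_1 = (2*v) du + (2*u) dv
  For the y component: f_2(F) = -6*u*v - 9*v^2 - 6; d F_2 = (0) du + (-6*v) dv
Combining and collecting du, dv coefficients:
  coeff of du: 18*v^3
  coeff of dv: 18*v*(3*u*v + 3*v^2 + 2)
F^* omega = (18*v^3) du + (18*v*(3*u*v + 3*v^2 + 2)) dv.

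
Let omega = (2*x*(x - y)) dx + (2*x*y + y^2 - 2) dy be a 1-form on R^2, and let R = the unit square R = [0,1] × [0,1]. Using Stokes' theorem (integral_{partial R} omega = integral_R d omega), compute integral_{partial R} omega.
integral_(partial R) omega = 2

Stokes: integral_partial_R omega = integral_R d omega with d omega = (∂Q/∂x - ∂P/∂y) dx ∧ dy.
  ∂Q/∂x = 2*y
  ∂P/∂y = -2*x
  integrand = ∂Q/∂x - ∂P/∂y = 2*x + 2*y.
Integrating over R: integral_0^1 integral_0^1 (2*x + 2*y) dx dy = 2.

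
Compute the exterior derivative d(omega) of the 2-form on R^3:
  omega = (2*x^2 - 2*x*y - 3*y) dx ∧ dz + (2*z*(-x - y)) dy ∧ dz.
d(omega) = (2*x - 2*z + 3) dx ∧ dy ∧ dz

For a 2-form omega = sum_{i<j} g_{ij} dx_i ∧ dx_j, the exterior derivative is
  d(omega) = sum_{i<j} d(g_{ij}) ∧ dx_i ∧ dx_j = sum_{i<j, k} (∂g_{ij}/∂x_k) dx_k ∧ dx_i ∧ dx_j.
Expand each term, using dx_k ∧ dx_i ∧ dx_j = sgn(permutation) dx_{(a)} ∧ dx_{(b)} ∧ dx_{(c)} with (a < b < c) sorted:
  d(2*x^2 - 2*x*y - 3*y) includes (∂/∂y)(2*x^2 - 2*x*y - 3*y) dy = (-2*x - 3) dy, which multiplied by dx ∧ dz gives (2*x + 3) dx ∧ dy ∧ dz
  d(2*z*(-x - y)) includes (∂/∂x)(2*z*(-x - y)) dx = (-2*z) dx, which multiplied by dy ∧ dz gives (-2*z) dx ∧ dy ∧ dz
Collecting like 3-forms: d(omega) = (2*x - 2*z + 3) dx ∧ dy ∧ dz.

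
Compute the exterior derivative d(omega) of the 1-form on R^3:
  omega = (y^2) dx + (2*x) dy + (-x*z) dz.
d(omega) = (2 - 2*y) dx ∧ dy + (-z) dx ∧ dz

For a 1-form omega = sum_i f_i dx_i, the exterior derivative is
  d(omega) = sum_{i < j} (∂f_j/∂x_i - ∂f_i/∂x_j) dx_i ∧ dx_j.
  coefficient of dx ∧ dy: ∂f_2/∂x - ∂f_1/∂y = ∂(2*x)/∂x - ∂(y^2)/∂y = 2 - 2*y
  coefficient of dx ∧ dz: ∂f_3/∂x - ∂f_1/∂z = ∂(-x*z)/∂x - ∂(y^2)/∂z = -z
Assembling: d(omega) = (2 - 2*y) dx ∧ dy + (-z) dx ∧ dz.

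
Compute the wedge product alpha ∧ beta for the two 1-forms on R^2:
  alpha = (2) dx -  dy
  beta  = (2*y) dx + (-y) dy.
alpha ∧ beta = 0

Distribute the wedge, using dx_i ∧ dx_j = -dx_j ∧ dx_i and dx_i ∧ dx_i = 0. For each pair (i, j) with i < j, the coefficient of dx_i ∧ dx_j in alpha ∧ beta is (alpha_i * beta_j - alpha_j * beta_i). Collecting: alpha ∧ beta = 0.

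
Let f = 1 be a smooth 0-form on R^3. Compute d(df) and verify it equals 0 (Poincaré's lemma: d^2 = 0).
d(df) = 0

Step 1: df = sum_i (∂f/∂x_i) dx_i = (0) dx + (0) dy + (0) dz.
Step 2: Apply d again. Using the 1-form formula, the coefficient of dx ∧ dy in d(df) is ∂^2 f/∂x ∂y - ∂^2 f/∂y ∂x = (0) - (0) = 0 (equality of mixed partials for smooth f).
Similarly for dx ∧ dz and dy ∧ dz — all coefficients vanish. So d(df) = 0.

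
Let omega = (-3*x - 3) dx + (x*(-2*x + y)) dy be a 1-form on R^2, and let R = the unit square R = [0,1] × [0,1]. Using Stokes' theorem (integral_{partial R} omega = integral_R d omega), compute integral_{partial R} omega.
integral_(partial R) omega = -3/2

Stokes: integral_partial_R omega = integral_R d omega with d omega = (∂Q/∂x - ∂P/∂y) dx ∧ dy.
  ∂Q/∂x = -4*x + y
  ∂P/∂y = 0
  integrand = ∂Q/∂x - ∂P/∂y = -4*x + y.
Integrating over R: integral_0^1 integral_0^1 (-4*x + y) dx dy = -3/2.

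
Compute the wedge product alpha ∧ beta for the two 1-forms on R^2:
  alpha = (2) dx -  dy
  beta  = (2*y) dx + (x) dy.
alpha ∧ beta = (2*x + 2*y) dx ∧ dy

Distribute the wedge, using dx_i ∧ dx_j = -dx_j ∧ dx_i and dx_i ∧ dx_i = 0. For each pair (i, j) with i < j, the coefficient of dx_i ∧ dx_j in alpha ∧ beta is (alpha_i * beta_j - alpha_j * beta_i). Collecting: alpha ∧ beta = (2*x + 2*y) dx ∧ dy.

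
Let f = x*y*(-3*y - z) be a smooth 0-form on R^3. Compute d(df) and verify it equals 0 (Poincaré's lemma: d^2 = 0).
d(df) = 0

Step 1: df = sum_i (∂f/∂x_i) dx_i = (y*(-3*y - z)) dx + (x*(-6*y - z)) dy + (-x*y) dz.
Step 2: Apply d again. Using the 1-form formula, the coefficient of dx ∧ dy in d(df) is ∂^2 f/∂x ∂y - ∂^2 f/∂y ∂x = (-6*y - z) - (-6*y - z) = 0 (equality of mixed partials for smooth f).
Similarly for dx ∧ dz and dy ∧ dz — all coefficients vanish. So d(df) = 0.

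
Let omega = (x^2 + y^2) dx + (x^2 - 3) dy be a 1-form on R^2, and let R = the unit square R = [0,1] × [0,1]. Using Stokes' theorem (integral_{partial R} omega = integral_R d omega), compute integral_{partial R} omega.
integral_(partial R) omega = 0

Stokes: integral_partial_R omega = integral_R d omega with d omega = (∂Q/∂x - ∂P/∂y) dx ∧ dy.
  ∂Q/∂x = 2*x
  ∂P/∂y = 2*y
  integrand = ∂Q/∂x - ∂P/∂y = 2*x - 2*y.
Integrating over R: integral_0^1 integral_0^1 (2*x - 2*y) dx dy = 0.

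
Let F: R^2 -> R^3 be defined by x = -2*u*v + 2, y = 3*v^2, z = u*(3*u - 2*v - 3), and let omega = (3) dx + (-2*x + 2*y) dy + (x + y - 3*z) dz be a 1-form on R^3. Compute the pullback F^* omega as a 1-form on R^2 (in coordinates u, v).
F^* omega = (-54*u^3 + 42*u^2*v + 81*u^2 + 10*u*v^2 - 30*u*v - 15*u - 6*v^3 - 9*v^2 - 10*v - 6) du + (18*u^3 - 8*u^2*v - 18*u^2 + 18*u*v^2 - 10*u + 36*v^3 - 24*v) dv

Using F^*(f dg) = (f ∘ F) d(g ∘ F), substitute each coordinate x_i by F_i(u, v) in f_i, and replace dx_i by d F_i = (∂F_i/∂u) du + (∂F_i/∂v) dv.
  For the x component: f_1(F) = 3; d F_1 = (-2*v) du + (-2*u) dv
  For the y component: f_2(F) = 4*u*v + 6*v^2 - 4; d F_2 = (0) du + (6*v) dv
  For the z component: f_3(F) = -9*u^2 + 4*u*v + 9*u + 3*v^2 + 2; d F_3 = (6*u - 2*v - 3) du + (-2*u) dv
Combining and collecting du, dv coefficients:
  coeff of du: -54*u^3 + 42*u^2*v + 81*u^2 + 10*u*v^2 - 30*u*v - 15*u - 6*v^3 - 9*v^2 - 10*v - 6
  coeff of dv: 18*u^3 - 8*u^2*v - 18*u^2 + 18*u*v^2 - 10*u + 36*v^3 - 24*v
F^* omega = (-54*u^3 + 42*u^2*v + 81*u^2 + 10*u*v^2 - 30*u*v - 15*u - 6*v^3 - 9*v^2 - 10*v - 6) du + (18*u^3 - 8*u^2*v - 18*u^2 + 18*u*v^2 - 10*u + 36*v^3 - 24*v) dv.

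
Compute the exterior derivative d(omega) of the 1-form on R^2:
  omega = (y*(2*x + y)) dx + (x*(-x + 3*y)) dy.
d(omega) = (-4*x + y) dx ∧ dy

For a 1-form omega = sum_i f_i dx_i, the exterior derivative is
  d(omega) = sum_{i < j} (∂f_j/∂x_i - ∂f_i/∂x_j) dx_i ∧ dx_j.
  coefficient of dx ∧ dy: ∂f_2/∂x - ∂f_1/∂y = ∂(x*(-x + 3*y))/∂x - ∂(y*(2*x + y))/∂y = -4*x + y
Assembling: d(omega) = (-4*x + y) dx ∧ dy.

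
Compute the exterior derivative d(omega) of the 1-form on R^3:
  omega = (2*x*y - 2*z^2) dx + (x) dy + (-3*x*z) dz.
d(omega) = (1 - 2*x) dx ∧ dy + (z) dx ∧ dz

For a 1-form omega = sum_i f_i dx_i, the exterior derivative is
  d(omega) = sum_{i < j} (∂f_j/∂x_i - ∂f_i/∂x_j) dx_i ∧ dx_j.
  coefficient of dx ∧ dy: ∂f_2/∂x - ∂f_1/∂y = ∂(x)/∂x - ∂(2*x*y - 2*z^2)/∂y = 1 - 2*x
  coefficient of dx ∧ dz: ∂f_3/∂x - ∂f_1/∂z = ∂(-3*x*z)/∂x - ∂(2*x*y - 2*z^2)/∂z = z
Assembling: d(omega) = (1 - 2*x) dx ∧ dy + (z) dx ∧ dz.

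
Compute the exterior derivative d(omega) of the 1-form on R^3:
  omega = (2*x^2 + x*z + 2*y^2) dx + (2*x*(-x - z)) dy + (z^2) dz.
d(omega) = (-4*x - 4*y - 2*z) dx ∧ dy + (-x) dx ∧ dz + (2*x) dy ∧ dz

For a 1-form omega = sum_i f_i dx_i, the exterior derivative is
  d(omega) = sum_{i < j} (∂f_j/∂x_i - ∂f_i/∂x_j) dx_i ∧ dx_j.
  coefficient of dx ∧ dy: ∂f_2/∂x - ∂f_1/∂y = ∂(2*x*(-x - z))/∂x - ∂(2*x^2 + x*z + 2*y^2)/∂y = -4*x - 4*y - 2*z
  coefficient of dx ∧ dz: ∂f_3/∂x - ∂f_1/∂z = ∂(z^2)/∂x - ∂(2*x^2 + x*z + 2*y^2)/∂z = -x
  coefficient of dy ∧ dz: ∂f_3/∂y - ∂f_2/∂z = ∂(z^2)/∂y - ∂(2*x*(-x - z))/∂z = 2*x
Assembling: d(omega) = (-4*x - 4*y - 2*z) dx ∧ dy + (-x) dx ∧ dz + (2*x) dy ∧ dz.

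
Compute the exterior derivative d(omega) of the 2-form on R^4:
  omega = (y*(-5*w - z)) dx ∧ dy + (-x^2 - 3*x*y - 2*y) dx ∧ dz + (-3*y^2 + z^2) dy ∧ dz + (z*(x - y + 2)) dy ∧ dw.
d(omega) = (3*x - y + 2) dx ∧ dy ∧ dz + (-5*y + z) dx ∧ dy ∧ dw + (-x + y - 2) dy ∧ dz ∧ dw

For a 2-form omega = sum_{i<j} g_{ij} dx_i ∧ dx_j, the exterior derivative is
  d(omega) = sum_{i<j} d(g_{ij}) ∧ dx_i ∧ dx_j = sum_{i<j, k} (∂g_{ij}/∂x_k) dx_k ∧ dx_i ∧ dx_j.
Expand each term, using dx_k ∧ dx_i ∧ dx_j = sgn(permutation) dx_{(a)} ∧ dx_{(b)} ∧ dx_{(c)} with (a < b < c) sorted:
  d(y*(-5*w - z)) includes (∂/∂z)(y*(-5*w - z)) dz = (-y) dz, which multiplied by dx ∧ dy gives (-y) dx ∧ dy ∧ dz
  d(y*(-5*w - z)) includes (∂/∂w)(y*(-5*w - z)) dw = (-5*y) dw, which multiplied by dx ∧ dy gives (-5*y) dx ∧ dy ∧ dw
  d(-x^2 - 3*x*y - 2*y) includes (∂/∂y)(-x^2 - 3*x*y - 2*y) dy = (-3*x - 2) dy, which multiplied by dx ∧ dz gives (3*x + 2) dx ∧ dy ∧ dz
  d(z*(x - y + 2)) includes (∂/∂x)(z*(x - y + 2)) dx = (z) dx, which multiplied by dy ∧ dw gives (z) dx ∧ dy ∧ dw
  d(z*(x - y + 2)) includes (∂/∂z)(z*(x - y + 2)) dz = (x - y + 2) dz, which multiplied by dy ∧ dw gives (-x + y - 2) dy ∧ dz ∧ dw
Collecting like 3-forms: d(omega) = (3*x - y + 2) dx ∧ dy ∧ dz + (-5*y + z) dx ∧ dy ∧ dw + (-x + y - 2) dy ∧ dz ∧ dw.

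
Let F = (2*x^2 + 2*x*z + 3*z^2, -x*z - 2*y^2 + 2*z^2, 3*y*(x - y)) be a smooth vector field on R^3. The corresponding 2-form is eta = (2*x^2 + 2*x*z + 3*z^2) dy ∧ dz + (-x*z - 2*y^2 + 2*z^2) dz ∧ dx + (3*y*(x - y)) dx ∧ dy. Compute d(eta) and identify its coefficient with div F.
d(eta) = (4*x - 4*y + 2*z) dx ∧ dy ∧ dz; div F = 4*x - 4*y + 2*z

For a 2-form in R^3 of the form above, applying d gives a 3-form with coefficient ∂P/∂x + ∂Q/∂y + ∂R/∂z:
  ∂P/∂x = 4*x + 2*z
  ∂Q/∂y = -4*y
  ∂R/∂z = 0
Sum = 4*x - 4*y + 2*z, which is exactly div F.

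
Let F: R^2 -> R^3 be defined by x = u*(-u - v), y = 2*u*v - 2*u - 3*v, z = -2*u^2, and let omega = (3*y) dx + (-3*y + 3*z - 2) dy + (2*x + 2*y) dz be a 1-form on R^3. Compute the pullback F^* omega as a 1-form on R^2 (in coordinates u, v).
F^* omega = (8*u^3 - 32*u^2*v + 40*u^2 - 18*u*v^2 + 72*u*v - 12*u + 27*v^2 - 22*v + 4) du + (-12*u^3 - 18*u^2*v + 36*u^2 + 45*u*v - 22*u - 27*v + 6) dv

Using F^*(f dg) = (f ∘ F) d(g ∘ F), substitute each coordinate x_i by F_i(u, v) in f_i, and replace dx_i by d F_i = (∂F_i/∂u) du + (∂F_i/∂v) dv.
  For the x component: f_1(F) = 6*u*v - 6*u - 9*v; d F_1 = (-2*u - v) du + (-u) dv
  For the y component: f_2(F) = -6*u^2 - 6*u*v + 6*u + 9*v - 2; d F_2 = (2*v - 2) du + (2*u - 3) dv
  For the z component: f_3(F) = -2*u^2 + 2*u*v - 4*u - 6*v; d F_3 = (-4*u) du + (0) dv
Combining and collecting du, dv coefficients:
  coeff of du: 8*u^3 - 32*u^2*v + 40*u^2 - 18*u*v^2 + 72*u*v - 12*u + 27*v^2 - 22*v + 4
  coeff of dv: -12*u^3 - 18*u^2*v + 36*u^2 + 45*u*v - 22*u - 27*v + 6
F^* omega = (8*u^3 - 32*u^2*v + 40*u^2 - 18*u*v^2 + 72*u*v - 12*u + 27*v^2 - 22*v + 4) du + (-12*u^3 - 18*u^2*v + 36*u^2 + 45*u*v - 22*u - 27*v + 6) dv.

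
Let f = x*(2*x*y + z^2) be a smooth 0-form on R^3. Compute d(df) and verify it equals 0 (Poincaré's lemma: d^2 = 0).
d(df) = 0

Step 1: df = sum_i (∂f/∂x_i) dx_i = (4*x*y + z^2) dx + (2*x^2) dy + (2*x*z) dz.
Step 2: Apply d again. Using the 1-form formula, the coefficient of dx ∧ dy in d(df) is ∂^2 f/∂x ∂y - ∂^2 f/∂y ∂x = (4*x) - (4*x) = 0 (equality of mixed partials for smooth f).
Similarly for dx ∧ dz and dy ∧ dz — all coefficients vanish. So d(df) = 0.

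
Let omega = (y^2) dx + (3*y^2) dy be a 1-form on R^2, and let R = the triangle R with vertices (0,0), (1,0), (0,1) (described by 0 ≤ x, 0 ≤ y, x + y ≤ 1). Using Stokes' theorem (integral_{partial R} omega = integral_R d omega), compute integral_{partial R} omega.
integral_(partial R) omega = -1/3

Stokes: integral_partial_R omega = integral_R d omega with d omega = (∂Q/∂x - ∂P/∂y) dx ∧ dy.
  ∂Q/∂x = 0
  ∂P/∂y = 2*y
  integrand = ∂Q/∂x - ∂P/∂y = -2*y.
Integrating over R: integral_0^1 integral_0^{1-x} (-2*y) dy dx = -1/3.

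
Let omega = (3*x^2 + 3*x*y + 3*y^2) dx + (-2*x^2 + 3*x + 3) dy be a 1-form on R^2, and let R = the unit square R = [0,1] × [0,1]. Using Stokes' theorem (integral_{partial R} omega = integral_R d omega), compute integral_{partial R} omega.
integral_(partial R) omega = -7/2

Stokes: integral_partial_R omega = integral_R d omega with d omega = (∂Q/∂x - ∂P/∂y) dx ∧ dy.
  ∂Q/∂x = 3 - 4*x
  ∂P/∂y = 3*x + 6*y
  integrand = ∂Q/∂x - ∂P/∂y = -7*x - 6*y + 3.
Integrating over R: integral_0^1 integral_0^1 (-7*x - 6*y + 3) dx dy = -7/2.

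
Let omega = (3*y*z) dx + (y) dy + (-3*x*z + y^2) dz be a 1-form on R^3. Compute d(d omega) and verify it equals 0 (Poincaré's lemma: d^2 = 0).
d(d omega) = 0

Step 1: d omega = sum_{i<j} (∂f_j/∂x_i - ∂f_i/∂x_j) dx_i ∧ dx_j:
  coeff of dx ∧ dy: -3*z
  coeff of dx ∧ dz: -3*y - 3*z
  coeff of dy ∧ dz: 2*y
Step 2: Apply d again to each 2-form coefficient. The only possible 3-form in R^3 is dx ∧ dy ∧ dz, with coefficient
  ∂(coeff of dy∧dz)/∂x - ∂(coeff of dx∧dz)/∂y + ∂(coeff of dx∧dy)/∂z
  = ∂/∂x (2*y) - ∂/∂y (-3*y - 3*z) + ∂/∂z (-3*z).
Each of these terms simplifies to sums of mixed partials that cancel in pairs. The result is 0 (by equality of mixed partials for smooth functions — Schwarz / Clairaut).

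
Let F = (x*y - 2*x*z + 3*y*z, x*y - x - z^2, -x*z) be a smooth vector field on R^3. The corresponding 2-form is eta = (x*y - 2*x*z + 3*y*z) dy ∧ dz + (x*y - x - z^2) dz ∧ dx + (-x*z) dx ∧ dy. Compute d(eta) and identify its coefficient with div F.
d(eta) = (y - 2*z) dx ∧ dy ∧ dz; div F = y - 2*z

For a 2-form in R^3 of the form above, applying d gives a 3-form with coefficient ∂P/∂x + ∂Q/∂y + ∂R/∂z:
  ∂P/∂x = y - 2*z
  ∂Q/∂y = x
  ∂R/∂z = -x
Sum = y - 2*z, which is exactly div F.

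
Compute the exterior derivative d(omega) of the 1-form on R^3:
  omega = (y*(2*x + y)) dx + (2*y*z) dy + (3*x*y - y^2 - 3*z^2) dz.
d(omega) = (-2*x - 2*y) dx ∧ dy + (3*y) dx ∧ dz + (3*x - 4*y) dy ∧ dz

For a 1-form omega = sum_i f_i dx_i, the exterior derivative is
  d(omega) = sum_{i < j} (∂f_j/∂x_i - ∂f_i/∂x_j) dx_i ∧ dx_j.
  coefficient of dx ∧ dy: ∂f_2/∂x - ∂f_1/∂y = ∂(2*y*z)/∂x - ∂(y*(2*x + y))/∂y = -2*x - 2*y
  coefficient of dx ∧ dz: ∂f_3/∂x - ∂f_1/∂z = ∂(3*x*y - y^2 - 3*z^2)/∂x - ∂(y*(2*x + y))/∂z = 3*y
  coefficient of dy ∧ dz: ∂f_3/∂y - ∂f_2/∂z = ∂(3*x*y - y^2 - 3*z^2)/∂y - ∂(2*y*z)/∂z = 3*x - 4*y
Assembling: d(omega) = (-2*x - 2*y) dx ∧ dy + (3*y) dx ∧ dz + (3*x - 4*y) dy ∧ dz.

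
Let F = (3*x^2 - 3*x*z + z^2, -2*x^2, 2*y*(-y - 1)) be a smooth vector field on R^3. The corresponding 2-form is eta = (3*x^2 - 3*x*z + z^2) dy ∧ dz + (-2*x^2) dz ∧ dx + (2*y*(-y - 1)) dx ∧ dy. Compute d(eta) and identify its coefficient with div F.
d(eta) = (6*x - 3*z) dx ∧ dy ∧ dz; div F = 6*x - 3*z

For a 2-form in R^3 of the form above, applying d gives a 3-form with coefficient ∂P/∂x + ∂Q/∂y + ∂R/∂z:
  ∂P/∂x = 6*x - 3*z
  ∂Q/∂y = 0
  ∂R/∂z = 0
Sum = 6*x - 3*z, which is exactly div F.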